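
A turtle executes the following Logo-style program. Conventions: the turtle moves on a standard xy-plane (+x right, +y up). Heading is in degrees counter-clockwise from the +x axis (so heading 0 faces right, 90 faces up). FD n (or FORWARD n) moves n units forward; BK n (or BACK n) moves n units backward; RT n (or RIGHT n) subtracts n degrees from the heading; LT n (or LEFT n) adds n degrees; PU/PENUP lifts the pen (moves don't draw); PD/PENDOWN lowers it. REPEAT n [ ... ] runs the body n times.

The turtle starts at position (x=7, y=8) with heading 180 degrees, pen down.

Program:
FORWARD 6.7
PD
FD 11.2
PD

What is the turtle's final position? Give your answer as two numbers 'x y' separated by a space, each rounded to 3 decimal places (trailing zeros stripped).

Executing turtle program step by step:
Start: pos=(7,8), heading=180, pen down
FD 6.7: (7,8) -> (0.3,8) [heading=180, draw]
PD: pen down
FD 11.2: (0.3,8) -> (-10.9,8) [heading=180, draw]
PD: pen down
Final: pos=(-10.9,8), heading=180, 2 segment(s) drawn

Answer: -10.9 8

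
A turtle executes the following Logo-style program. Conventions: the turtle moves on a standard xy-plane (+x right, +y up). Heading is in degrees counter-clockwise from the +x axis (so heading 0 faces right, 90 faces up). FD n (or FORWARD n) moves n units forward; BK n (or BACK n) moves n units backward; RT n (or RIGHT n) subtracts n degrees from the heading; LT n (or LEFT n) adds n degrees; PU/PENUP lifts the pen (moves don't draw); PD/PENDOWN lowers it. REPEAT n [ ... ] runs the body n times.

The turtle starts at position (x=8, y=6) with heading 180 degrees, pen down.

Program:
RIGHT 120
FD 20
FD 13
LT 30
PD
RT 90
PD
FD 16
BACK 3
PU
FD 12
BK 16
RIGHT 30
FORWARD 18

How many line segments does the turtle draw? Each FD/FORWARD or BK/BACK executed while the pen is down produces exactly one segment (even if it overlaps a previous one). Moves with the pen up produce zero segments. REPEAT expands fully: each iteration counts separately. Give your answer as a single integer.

Answer: 4

Derivation:
Executing turtle program step by step:
Start: pos=(8,6), heading=180, pen down
RT 120: heading 180 -> 60
FD 20: (8,6) -> (18,23.321) [heading=60, draw]
FD 13: (18,23.321) -> (24.5,34.579) [heading=60, draw]
LT 30: heading 60 -> 90
PD: pen down
RT 90: heading 90 -> 0
PD: pen down
FD 16: (24.5,34.579) -> (40.5,34.579) [heading=0, draw]
BK 3: (40.5,34.579) -> (37.5,34.579) [heading=0, draw]
PU: pen up
FD 12: (37.5,34.579) -> (49.5,34.579) [heading=0, move]
BK 16: (49.5,34.579) -> (33.5,34.579) [heading=0, move]
RT 30: heading 0 -> 330
FD 18: (33.5,34.579) -> (49.088,25.579) [heading=330, move]
Final: pos=(49.088,25.579), heading=330, 4 segment(s) drawn
Segments drawn: 4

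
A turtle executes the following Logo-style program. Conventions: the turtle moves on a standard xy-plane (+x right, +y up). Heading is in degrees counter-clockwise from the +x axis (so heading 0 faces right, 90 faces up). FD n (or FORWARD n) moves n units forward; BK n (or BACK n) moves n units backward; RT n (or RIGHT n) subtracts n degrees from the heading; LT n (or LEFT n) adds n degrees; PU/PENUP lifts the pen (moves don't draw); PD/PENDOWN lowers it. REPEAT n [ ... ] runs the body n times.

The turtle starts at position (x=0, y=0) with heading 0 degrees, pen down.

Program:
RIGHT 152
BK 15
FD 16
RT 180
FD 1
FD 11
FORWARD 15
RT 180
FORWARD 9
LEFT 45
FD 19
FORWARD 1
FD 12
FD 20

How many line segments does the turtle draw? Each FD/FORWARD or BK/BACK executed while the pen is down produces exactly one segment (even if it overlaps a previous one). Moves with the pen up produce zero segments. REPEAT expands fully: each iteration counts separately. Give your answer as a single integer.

Executing turtle program step by step:
Start: pos=(0,0), heading=0, pen down
RT 152: heading 0 -> 208
BK 15: (0,0) -> (13.244,7.042) [heading=208, draw]
FD 16: (13.244,7.042) -> (-0.883,-0.469) [heading=208, draw]
RT 180: heading 208 -> 28
FD 1: (-0.883,-0.469) -> (0,0) [heading=28, draw]
FD 11: (0,0) -> (9.712,5.164) [heading=28, draw]
FD 15: (9.712,5.164) -> (22.957,12.206) [heading=28, draw]
RT 180: heading 28 -> 208
FD 9: (22.957,12.206) -> (15.01,7.981) [heading=208, draw]
LT 45: heading 208 -> 253
FD 19: (15.01,7.981) -> (9.455,-10.189) [heading=253, draw]
FD 1: (9.455,-10.189) -> (9.163,-11.145) [heading=253, draw]
FD 12: (9.163,-11.145) -> (5.654,-22.621) [heading=253, draw]
FD 20: (5.654,-22.621) -> (-0.193,-41.747) [heading=253, draw]
Final: pos=(-0.193,-41.747), heading=253, 10 segment(s) drawn
Segments drawn: 10

Answer: 10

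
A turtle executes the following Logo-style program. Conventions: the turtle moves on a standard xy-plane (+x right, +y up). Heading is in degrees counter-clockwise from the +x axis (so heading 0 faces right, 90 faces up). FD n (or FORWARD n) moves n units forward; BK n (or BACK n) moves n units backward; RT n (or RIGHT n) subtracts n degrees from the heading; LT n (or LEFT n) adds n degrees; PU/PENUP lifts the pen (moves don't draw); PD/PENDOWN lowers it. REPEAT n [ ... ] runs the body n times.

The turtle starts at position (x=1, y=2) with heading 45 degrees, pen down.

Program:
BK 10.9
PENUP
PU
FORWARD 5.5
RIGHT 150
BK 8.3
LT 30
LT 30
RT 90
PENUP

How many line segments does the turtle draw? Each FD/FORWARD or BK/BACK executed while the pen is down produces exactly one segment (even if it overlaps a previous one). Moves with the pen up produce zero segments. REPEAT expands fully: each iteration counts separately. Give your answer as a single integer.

Executing turtle program step by step:
Start: pos=(1,2), heading=45, pen down
BK 10.9: (1,2) -> (-6.707,-5.707) [heading=45, draw]
PU: pen up
PU: pen up
FD 5.5: (-6.707,-5.707) -> (-2.818,-1.818) [heading=45, move]
RT 150: heading 45 -> 255
BK 8.3: (-2.818,-1.818) -> (-0.67,6.199) [heading=255, move]
LT 30: heading 255 -> 285
LT 30: heading 285 -> 315
RT 90: heading 315 -> 225
PU: pen up
Final: pos=(-0.67,6.199), heading=225, 1 segment(s) drawn
Segments drawn: 1

Answer: 1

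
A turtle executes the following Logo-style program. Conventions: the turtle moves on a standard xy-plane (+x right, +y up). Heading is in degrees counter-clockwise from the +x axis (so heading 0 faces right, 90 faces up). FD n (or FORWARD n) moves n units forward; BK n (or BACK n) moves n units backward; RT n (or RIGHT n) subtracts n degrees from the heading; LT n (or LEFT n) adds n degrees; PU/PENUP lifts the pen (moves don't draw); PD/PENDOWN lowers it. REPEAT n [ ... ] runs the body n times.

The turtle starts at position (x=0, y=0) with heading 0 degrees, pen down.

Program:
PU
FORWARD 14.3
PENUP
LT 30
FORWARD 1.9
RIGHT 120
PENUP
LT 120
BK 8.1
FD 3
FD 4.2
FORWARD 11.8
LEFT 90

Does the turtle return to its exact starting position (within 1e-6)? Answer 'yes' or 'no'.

Answer: no

Derivation:
Executing turtle program step by step:
Start: pos=(0,0), heading=0, pen down
PU: pen up
FD 14.3: (0,0) -> (14.3,0) [heading=0, move]
PU: pen up
LT 30: heading 0 -> 30
FD 1.9: (14.3,0) -> (15.945,0.95) [heading=30, move]
RT 120: heading 30 -> 270
PU: pen up
LT 120: heading 270 -> 30
BK 8.1: (15.945,0.95) -> (8.931,-3.1) [heading=30, move]
FD 3: (8.931,-3.1) -> (11.529,-1.6) [heading=30, move]
FD 4.2: (11.529,-1.6) -> (15.166,0.5) [heading=30, move]
FD 11.8: (15.166,0.5) -> (25.385,6.4) [heading=30, move]
LT 90: heading 30 -> 120
Final: pos=(25.385,6.4), heading=120, 0 segment(s) drawn

Start position: (0, 0)
Final position: (25.385, 6.4)
Distance = 26.179; >= 1e-6 -> NOT closed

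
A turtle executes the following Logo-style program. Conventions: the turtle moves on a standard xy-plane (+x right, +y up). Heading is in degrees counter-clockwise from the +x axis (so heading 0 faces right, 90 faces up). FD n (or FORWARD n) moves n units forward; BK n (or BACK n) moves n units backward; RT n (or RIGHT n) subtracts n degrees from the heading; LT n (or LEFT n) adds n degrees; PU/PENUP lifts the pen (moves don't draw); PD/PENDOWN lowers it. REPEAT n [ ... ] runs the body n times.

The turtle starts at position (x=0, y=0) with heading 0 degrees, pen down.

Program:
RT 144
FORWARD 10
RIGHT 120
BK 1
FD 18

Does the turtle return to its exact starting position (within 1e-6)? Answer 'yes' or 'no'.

Executing turtle program step by step:
Start: pos=(0,0), heading=0, pen down
RT 144: heading 0 -> 216
FD 10: (0,0) -> (-8.09,-5.878) [heading=216, draw]
RT 120: heading 216 -> 96
BK 1: (-8.09,-5.878) -> (-7.986,-6.872) [heading=96, draw]
FD 18: (-7.986,-6.872) -> (-9.867,11.029) [heading=96, draw]
Final: pos=(-9.867,11.029), heading=96, 3 segment(s) drawn

Start position: (0, 0)
Final position: (-9.867, 11.029)
Distance = 14.799; >= 1e-6 -> NOT closed

Answer: no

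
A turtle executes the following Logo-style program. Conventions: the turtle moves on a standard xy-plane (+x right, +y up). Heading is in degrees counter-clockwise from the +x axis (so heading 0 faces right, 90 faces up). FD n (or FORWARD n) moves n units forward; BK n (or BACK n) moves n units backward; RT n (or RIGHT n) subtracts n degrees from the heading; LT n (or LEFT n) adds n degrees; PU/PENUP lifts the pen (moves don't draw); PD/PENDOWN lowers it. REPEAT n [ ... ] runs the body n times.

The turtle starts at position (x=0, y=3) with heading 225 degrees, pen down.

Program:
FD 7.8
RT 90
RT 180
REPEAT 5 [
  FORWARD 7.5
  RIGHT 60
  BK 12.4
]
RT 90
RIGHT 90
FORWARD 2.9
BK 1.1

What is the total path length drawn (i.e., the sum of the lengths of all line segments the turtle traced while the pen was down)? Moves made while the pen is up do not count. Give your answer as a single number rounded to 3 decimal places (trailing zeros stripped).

Answer: 111.3

Derivation:
Executing turtle program step by step:
Start: pos=(0,3), heading=225, pen down
FD 7.8: (0,3) -> (-5.515,-2.515) [heading=225, draw]
RT 90: heading 225 -> 135
RT 180: heading 135 -> 315
REPEAT 5 [
  -- iteration 1/5 --
  FD 7.5: (-5.515,-2.515) -> (-0.212,-7.819) [heading=315, draw]
  RT 60: heading 315 -> 255
  BK 12.4: (-0.212,-7.819) -> (2.997,4.159) [heading=255, draw]
  -- iteration 2/5 --
  FD 7.5: (2.997,4.159) -> (1.056,-3.086) [heading=255, draw]
  RT 60: heading 255 -> 195
  BK 12.4: (1.056,-3.086) -> (13.034,0.124) [heading=195, draw]
  -- iteration 3/5 --
  FD 7.5: (13.034,0.124) -> (5.789,-1.817) [heading=195, draw]
  RT 60: heading 195 -> 135
  BK 12.4: (5.789,-1.817) -> (14.557,-10.586) [heading=135, draw]
  -- iteration 4/5 --
  FD 7.5: (14.557,-10.586) -> (9.254,-5.282) [heading=135, draw]
  RT 60: heading 135 -> 75
  BK 12.4: (9.254,-5.282) -> (6.045,-17.26) [heading=75, draw]
  -- iteration 5/5 --
  FD 7.5: (6.045,-17.26) -> (7.986,-10.015) [heading=75, draw]
  RT 60: heading 75 -> 15
  BK 12.4: (7.986,-10.015) -> (-3.992,-13.225) [heading=15, draw]
]
RT 90: heading 15 -> 285
RT 90: heading 285 -> 195
FD 2.9: (-3.992,-13.225) -> (-6.793,-13.975) [heading=195, draw]
BK 1.1: (-6.793,-13.975) -> (-5.73,-13.691) [heading=195, draw]
Final: pos=(-5.73,-13.691), heading=195, 13 segment(s) drawn

Segment lengths:
  seg 1: (0,3) -> (-5.515,-2.515), length = 7.8
  seg 2: (-5.515,-2.515) -> (-0.212,-7.819), length = 7.5
  seg 3: (-0.212,-7.819) -> (2.997,4.159), length = 12.4
  seg 4: (2.997,4.159) -> (1.056,-3.086), length = 7.5
  seg 5: (1.056,-3.086) -> (13.034,0.124), length = 12.4
  seg 6: (13.034,0.124) -> (5.789,-1.817), length = 7.5
  seg 7: (5.789,-1.817) -> (14.557,-10.586), length = 12.4
  seg 8: (14.557,-10.586) -> (9.254,-5.282), length = 7.5
  seg 9: (9.254,-5.282) -> (6.045,-17.26), length = 12.4
  seg 10: (6.045,-17.26) -> (7.986,-10.015), length = 7.5
  seg 11: (7.986,-10.015) -> (-3.992,-13.225), length = 12.4
  seg 12: (-3.992,-13.225) -> (-6.793,-13.975), length = 2.9
  seg 13: (-6.793,-13.975) -> (-5.73,-13.691), length = 1.1
Total = 111.3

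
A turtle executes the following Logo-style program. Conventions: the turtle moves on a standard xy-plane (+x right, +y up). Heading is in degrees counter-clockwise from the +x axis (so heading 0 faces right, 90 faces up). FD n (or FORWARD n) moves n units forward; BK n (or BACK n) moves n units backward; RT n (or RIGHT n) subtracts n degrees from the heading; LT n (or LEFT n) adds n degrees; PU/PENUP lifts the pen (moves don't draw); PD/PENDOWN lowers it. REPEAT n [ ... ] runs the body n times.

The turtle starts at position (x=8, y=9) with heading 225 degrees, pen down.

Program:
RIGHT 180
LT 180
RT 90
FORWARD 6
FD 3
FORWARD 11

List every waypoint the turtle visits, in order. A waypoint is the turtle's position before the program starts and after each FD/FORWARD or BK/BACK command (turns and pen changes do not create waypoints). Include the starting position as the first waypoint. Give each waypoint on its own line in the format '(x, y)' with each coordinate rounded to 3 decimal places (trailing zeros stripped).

Answer: (8, 9)
(3.757, 13.243)
(1.636, 15.364)
(-6.142, 23.142)

Derivation:
Executing turtle program step by step:
Start: pos=(8,9), heading=225, pen down
RT 180: heading 225 -> 45
LT 180: heading 45 -> 225
RT 90: heading 225 -> 135
FD 6: (8,9) -> (3.757,13.243) [heading=135, draw]
FD 3: (3.757,13.243) -> (1.636,15.364) [heading=135, draw]
FD 11: (1.636,15.364) -> (-6.142,23.142) [heading=135, draw]
Final: pos=(-6.142,23.142), heading=135, 3 segment(s) drawn
Waypoints (4 total):
(8, 9)
(3.757, 13.243)
(1.636, 15.364)
(-6.142, 23.142)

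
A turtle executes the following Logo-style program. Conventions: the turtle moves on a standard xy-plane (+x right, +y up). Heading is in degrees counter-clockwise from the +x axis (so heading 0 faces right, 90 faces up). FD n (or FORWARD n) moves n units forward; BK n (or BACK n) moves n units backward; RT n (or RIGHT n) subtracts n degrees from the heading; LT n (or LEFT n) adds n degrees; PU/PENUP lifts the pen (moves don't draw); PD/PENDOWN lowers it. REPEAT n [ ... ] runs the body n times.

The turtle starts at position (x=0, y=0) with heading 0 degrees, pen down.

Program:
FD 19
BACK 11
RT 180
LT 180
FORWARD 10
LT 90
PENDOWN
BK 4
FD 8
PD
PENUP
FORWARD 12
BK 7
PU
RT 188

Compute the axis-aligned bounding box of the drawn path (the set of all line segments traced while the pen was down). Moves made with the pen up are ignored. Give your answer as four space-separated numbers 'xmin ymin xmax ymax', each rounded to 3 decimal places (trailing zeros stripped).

Executing turtle program step by step:
Start: pos=(0,0), heading=0, pen down
FD 19: (0,0) -> (19,0) [heading=0, draw]
BK 11: (19,0) -> (8,0) [heading=0, draw]
RT 180: heading 0 -> 180
LT 180: heading 180 -> 0
FD 10: (8,0) -> (18,0) [heading=0, draw]
LT 90: heading 0 -> 90
PD: pen down
BK 4: (18,0) -> (18,-4) [heading=90, draw]
FD 8: (18,-4) -> (18,4) [heading=90, draw]
PD: pen down
PU: pen up
FD 12: (18,4) -> (18,16) [heading=90, move]
BK 7: (18,16) -> (18,9) [heading=90, move]
PU: pen up
RT 188: heading 90 -> 262
Final: pos=(18,9), heading=262, 5 segment(s) drawn

Segment endpoints: x in {0, 8, 18, 19}, y in {-4, 0, 4}
xmin=0, ymin=-4, xmax=19, ymax=4

Answer: 0 -4 19 4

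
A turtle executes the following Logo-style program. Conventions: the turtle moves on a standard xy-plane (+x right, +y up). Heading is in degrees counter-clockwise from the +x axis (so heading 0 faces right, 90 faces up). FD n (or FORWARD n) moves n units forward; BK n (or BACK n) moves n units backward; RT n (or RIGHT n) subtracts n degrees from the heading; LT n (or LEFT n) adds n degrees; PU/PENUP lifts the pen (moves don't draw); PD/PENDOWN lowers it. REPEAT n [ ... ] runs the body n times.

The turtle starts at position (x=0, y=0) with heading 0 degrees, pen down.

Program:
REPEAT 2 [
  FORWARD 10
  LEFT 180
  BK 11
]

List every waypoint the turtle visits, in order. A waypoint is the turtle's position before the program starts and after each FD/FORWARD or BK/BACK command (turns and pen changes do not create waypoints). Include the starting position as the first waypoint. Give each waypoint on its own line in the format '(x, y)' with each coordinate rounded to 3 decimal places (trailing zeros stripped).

Answer: (0, 0)
(10, 0)
(21, 0)
(11, 0)
(0, 0)

Derivation:
Executing turtle program step by step:
Start: pos=(0,0), heading=0, pen down
REPEAT 2 [
  -- iteration 1/2 --
  FD 10: (0,0) -> (10,0) [heading=0, draw]
  LT 180: heading 0 -> 180
  BK 11: (10,0) -> (21,0) [heading=180, draw]
  -- iteration 2/2 --
  FD 10: (21,0) -> (11,0) [heading=180, draw]
  LT 180: heading 180 -> 0
  BK 11: (11,0) -> (0,0) [heading=0, draw]
]
Final: pos=(0,0), heading=0, 4 segment(s) drawn
Waypoints (5 total):
(0, 0)
(10, 0)
(21, 0)
(11, 0)
(0, 0)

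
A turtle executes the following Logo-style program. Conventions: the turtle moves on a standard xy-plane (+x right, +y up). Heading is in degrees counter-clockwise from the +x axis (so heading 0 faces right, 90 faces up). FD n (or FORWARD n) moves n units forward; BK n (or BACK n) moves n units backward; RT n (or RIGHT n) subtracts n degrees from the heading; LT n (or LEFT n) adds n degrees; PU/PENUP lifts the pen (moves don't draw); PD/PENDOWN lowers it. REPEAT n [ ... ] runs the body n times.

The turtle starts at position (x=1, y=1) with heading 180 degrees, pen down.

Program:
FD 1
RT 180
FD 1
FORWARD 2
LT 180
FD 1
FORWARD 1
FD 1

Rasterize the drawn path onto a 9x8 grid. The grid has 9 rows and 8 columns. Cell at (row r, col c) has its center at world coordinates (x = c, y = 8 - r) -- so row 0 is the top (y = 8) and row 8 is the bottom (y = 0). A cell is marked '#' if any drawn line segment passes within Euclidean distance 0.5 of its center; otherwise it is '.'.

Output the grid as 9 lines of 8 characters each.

Answer: ........
........
........
........
........
........
........
####....
........

Derivation:
Segment 0: (1,1) -> (0,1)
Segment 1: (0,1) -> (1,1)
Segment 2: (1,1) -> (3,1)
Segment 3: (3,1) -> (2,1)
Segment 4: (2,1) -> (1,1)
Segment 5: (1,1) -> (0,1)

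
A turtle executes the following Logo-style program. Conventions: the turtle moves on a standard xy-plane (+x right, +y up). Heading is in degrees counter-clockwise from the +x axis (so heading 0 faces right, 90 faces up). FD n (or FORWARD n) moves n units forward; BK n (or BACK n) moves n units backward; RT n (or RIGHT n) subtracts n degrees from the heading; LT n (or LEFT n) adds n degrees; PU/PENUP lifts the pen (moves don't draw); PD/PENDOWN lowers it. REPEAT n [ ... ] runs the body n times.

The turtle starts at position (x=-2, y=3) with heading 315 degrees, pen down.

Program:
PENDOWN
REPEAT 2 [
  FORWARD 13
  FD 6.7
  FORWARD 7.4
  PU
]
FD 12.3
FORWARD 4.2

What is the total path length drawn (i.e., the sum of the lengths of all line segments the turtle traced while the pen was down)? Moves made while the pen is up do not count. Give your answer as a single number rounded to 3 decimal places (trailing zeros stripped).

Answer: 27.1

Derivation:
Executing turtle program step by step:
Start: pos=(-2,3), heading=315, pen down
PD: pen down
REPEAT 2 [
  -- iteration 1/2 --
  FD 13: (-2,3) -> (7.192,-6.192) [heading=315, draw]
  FD 6.7: (7.192,-6.192) -> (11.93,-10.93) [heading=315, draw]
  FD 7.4: (11.93,-10.93) -> (17.163,-16.163) [heading=315, draw]
  PU: pen up
  -- iteration 2/2 --
  FD 13: (17.163,-16.163) -> (26.355,-25.355) [heading=315, move]
  FD 6.7: (26.355,-25.355) -> (31.093,-30.093) [heading=315, move]
  FD 7.4: (31.093,-30.093) -> (36.325,-35.325) [heading=315, move]
  PU: pen up
]
FD 12.3: (36.325,-35.325) -> (45.023,-44.023) [heading=315, move]
FD 4.2: (45.023,-44.023) -> (47.992,-46.992) [heading=315, move]
Final: pos=(47.992,-46.992), heading=315, 3 segment(s) drawn

Segment lengths:
  seg 1: (-2,3) -> (7.192,-6.192), length = 13
  seg 2: (7.192,-6.192) -> (11.93,-10.93), length = 6.7
  seg 3: (11.93,-10.93) -> (17.163,-16.163), length = 7.4
Total = 27.1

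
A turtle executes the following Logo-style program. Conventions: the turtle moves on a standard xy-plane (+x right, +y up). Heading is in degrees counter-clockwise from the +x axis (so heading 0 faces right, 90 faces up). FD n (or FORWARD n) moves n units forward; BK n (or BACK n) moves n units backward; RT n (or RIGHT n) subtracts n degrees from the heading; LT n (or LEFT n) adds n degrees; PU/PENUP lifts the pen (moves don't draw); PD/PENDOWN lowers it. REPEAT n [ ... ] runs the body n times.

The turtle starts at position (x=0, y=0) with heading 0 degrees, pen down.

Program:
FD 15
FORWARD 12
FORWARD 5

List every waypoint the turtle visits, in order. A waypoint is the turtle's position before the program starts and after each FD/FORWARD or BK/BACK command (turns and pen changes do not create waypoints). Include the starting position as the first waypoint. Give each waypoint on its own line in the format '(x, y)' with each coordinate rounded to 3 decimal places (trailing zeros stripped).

Executing turtle program step by step:
Start: pos=(0,0), heading=0, pen down
FD 15: (0,0) -> (15,0) [heading=0, draw]
FD 12: (15,0) -> (27,0) [heading=0, draw]
FD 5: (27,0) -> (32,0) [heading=0, draw]
Final: pos=(32,0), heading=0, 3 segment(s) drawn
Waypoints (4 total):
(0, 0)
(15, 0)
(27, 0)
(32, 0)

Answer: (0, 0)
(15, 0)
(27, 0)
(32, 0)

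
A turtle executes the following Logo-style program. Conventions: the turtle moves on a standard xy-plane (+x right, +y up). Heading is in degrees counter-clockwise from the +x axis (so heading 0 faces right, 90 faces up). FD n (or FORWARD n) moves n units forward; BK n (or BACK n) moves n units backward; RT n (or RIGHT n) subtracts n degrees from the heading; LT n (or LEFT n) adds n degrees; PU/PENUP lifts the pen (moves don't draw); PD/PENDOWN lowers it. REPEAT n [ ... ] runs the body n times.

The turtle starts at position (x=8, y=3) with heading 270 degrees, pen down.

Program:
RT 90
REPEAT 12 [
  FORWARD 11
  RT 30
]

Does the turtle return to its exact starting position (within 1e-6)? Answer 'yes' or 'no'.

Executing turtle program step by step:
Start: pos=(8,3), heading=270, pen down
RT 90: heading 270 -> 180
REPEAT 12 [
  -- iteration 1/12 --
  FD 11: (8,3) -> (-3,3) [heading=180, draw]
  RT 30: heading 180 -> 150
  -- iteration 2/12 --
  FD 11: (-3,3) -> (-12.526,8.5) [heading=150, draw]
  RT 30: heading 150 -> 120
  -- iteration 3/12 --
  FD 11: (-12.526,8.5) -> (-18.026,18.026) [heading=120, draw]
  RT 30: heading 120 -> 90
  -- iteration 4/12 --
  FD 11: (-18.026,18.026) -> (-18.026,29.026) [heading=90, draw]
  RT 30: heading 90 -> 60
  -- iteration 5/12 --
  FD 11: (-18.026,29.026) -> (-12.526,38.553) [heading=60, draw]
  RT 30: heading 60 -> 30
  -- iteration 6/12 --
  FD 11: (-12.526,38.553) -> (-3,44.053) [heading=30, draw]
  RT 30: heading 30 -> 0
  -- iteration 7/12 --
  FD 11: (-3,44.053) -> (8,44.053) [heading=0, draw]
  RT 30: heading 0 -> 330
  -- iteration 8/12 --
  FD 11: (8,44.053) -> (17.526,38.553) [heading=330, draw]
  RT 30: heading 330 -> 300
  -- iteration 9/12 --
  FD 11: (17.526,38.553) -> (23.026,29.026) [heading=300, draw]
  RT 30: heading 300 -> 270
  -- iteration 10/12 --
  FD 11: (23.026,29.026) -> (23.026,18.026) [heading=270, draw]
  RT 30: heading 270 -> 240
  -- iteration 11/12 --
  FD 11: (23.026,18.026) -> (17.526,8.5) [heading=240, draw]
  RT 30: heading 240 -> 210
  -- iteration 12/12 --
  FD 11: (17.526,8.5) -> (8,3) [heading=210, draw]
  RT 30: heading 210 -> 180
]
Final: pos=(8,3), heading=180, 12 segment(s) drawn

Start position: (8, 3)
Final position: (8, 3)
Distance = 0; < 1e-6 -> CLOSED

Answer: yes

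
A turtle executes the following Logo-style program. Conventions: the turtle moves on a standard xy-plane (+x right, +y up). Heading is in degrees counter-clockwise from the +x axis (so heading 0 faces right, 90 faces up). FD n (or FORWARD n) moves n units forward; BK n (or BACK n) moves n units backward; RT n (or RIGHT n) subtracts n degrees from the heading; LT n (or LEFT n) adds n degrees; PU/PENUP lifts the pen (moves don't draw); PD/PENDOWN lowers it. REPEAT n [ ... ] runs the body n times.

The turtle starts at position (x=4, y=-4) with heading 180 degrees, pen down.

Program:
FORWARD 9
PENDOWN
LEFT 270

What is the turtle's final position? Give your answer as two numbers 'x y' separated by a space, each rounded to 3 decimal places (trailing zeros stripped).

Answer: -5 -4

Derivation:
Executing turtle program step by step:
Start: pos=(4,-4), heading=180, pen down
FD 9: (4,-4) -> (-5,-4) [heading=180, draw]
PD: pen down
LT 270: heading 180 -> 90
Final: pos=(-5,-4), heading=90, 1 segment(s) drawn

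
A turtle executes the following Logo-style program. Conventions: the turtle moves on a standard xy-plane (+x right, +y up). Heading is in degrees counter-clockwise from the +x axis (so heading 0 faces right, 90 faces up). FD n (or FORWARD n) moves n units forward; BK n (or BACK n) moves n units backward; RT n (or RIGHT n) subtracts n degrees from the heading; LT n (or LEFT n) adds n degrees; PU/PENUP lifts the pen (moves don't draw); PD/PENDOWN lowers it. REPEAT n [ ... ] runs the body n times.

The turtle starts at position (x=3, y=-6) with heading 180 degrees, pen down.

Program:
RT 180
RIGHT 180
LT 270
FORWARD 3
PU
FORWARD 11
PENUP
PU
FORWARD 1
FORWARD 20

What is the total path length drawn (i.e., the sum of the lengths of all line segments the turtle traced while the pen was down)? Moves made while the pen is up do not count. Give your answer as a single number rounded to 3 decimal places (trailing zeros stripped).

Executing turtle program step by step:
Start: pos=(3,-6), heading=180, pen down
RT 180: heading 180 -> 0
RT 180: heading 0 -> 180
LT 270: heading 180 -> 90
FD 3: (3,-6) -> (3,-3) [heading=90, draw]
PU: pen up
FD 11: (3,-3) -> (3,8) [heading=90, move]
PU: pen up
PU: pen up
FD 1: (3,8) -> (3,9) [heading=90, move]
FD 20: (3,9) -> (3,29) [heading=90, move]
Final: pos=(3,29), heading=90, 1 segment(s) drawn

Segment lengths:
  seg 1: (3,-6) -> (3,-3), length = 3
Total = 3

Answer: 3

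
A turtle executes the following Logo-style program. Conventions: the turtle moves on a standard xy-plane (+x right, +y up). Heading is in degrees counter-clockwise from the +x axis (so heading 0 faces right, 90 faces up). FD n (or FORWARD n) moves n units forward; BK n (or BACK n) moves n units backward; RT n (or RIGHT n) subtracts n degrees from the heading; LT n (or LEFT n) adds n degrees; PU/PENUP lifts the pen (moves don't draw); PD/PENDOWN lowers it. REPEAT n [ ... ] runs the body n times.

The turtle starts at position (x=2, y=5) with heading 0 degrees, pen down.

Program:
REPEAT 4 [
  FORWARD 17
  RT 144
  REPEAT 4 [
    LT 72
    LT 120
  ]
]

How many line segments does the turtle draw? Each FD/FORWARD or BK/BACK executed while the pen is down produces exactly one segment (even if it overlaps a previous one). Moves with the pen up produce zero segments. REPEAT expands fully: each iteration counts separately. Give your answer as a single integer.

Executing turtle program step by step:
Start: pos=(2,5), heading=0, pen down
REPEAT 4 [
  -- iteration 1/4 --
  FD 17: (2,5) -> (19,5) [heading=0, draw]
  RT 144: heading 0 -> 216
  REPEAT 4 [
    -- iteration 1/4 --
    LT 72: heading 216 -> 288
    LT 120: heading 288 -> 48
    -- iteration 2/4 --
    LT 72: heading 48 -> 120
    LT 120: heading 120 -> 240
    -- iteration 3/4 --
    LT 72: heading 240 -> 312
    LT 120: heading 312 -> 72
    -- iteration 4/4 --
    LT 72: heading 72 -> 144
    LT 120: heading 144 -> 264
  ]
  -- iteration 2/4 --
  FD 17: (19,5) -> (17.223,-11.907) [heading=264, draw]
  RT 144: heading 264 -> 120
  REPEAT 4 [
    -- iteration 1/4 --
    LT 72: heading 120 -> 192
    LT 120: heading 192 -> 312
    -- iteration 2/4 --
    LT 72: heading 312 -> 24
    LT 120: heading 24 -> 144
    -- iteration 3/4 --
    LT 72: heading 144 -> 216
    LT 120: heading 216 -> 336
    -- iteration 4/4 --
    LT 72: heading 336 -> 48
    LT 120: heading 48 -> 168
  ]
  -- iteration 3/4 --
  FD 17: (17.223,-11.907) -> (0.595,-8.372) [heading=168, draw]
  RT 144: heading 168 -> 24
  REPEAT 4 [
    -- iteration 1/4 --
    LT 72: heading 24 -> 96
    LT 120: heading 96 -> 216
    -- iteration 2/4 --
    LT 72: heading 216 -> 288
    LT 120: heading 288 -> 48
    -- iteration 3/4 --
    LT 72: heading 48 -> 120
    LT 120: heading 120 -> 240
    -- iteration 4/4 --
    LT 72: heading 240 -> 312
    LT 120: heading 312 -> 72
  ]
  -- iteration 4/4 --
  FD 17: (0.595,-8.372) -> (5.848,7.796) [heading=72, draw]
  RT 144: heading 72 -> 288
  REPEAT 4 [
    -- iteration 1/4 --
    LT 72: heading 288 -> 0
    LT 120: heading 0 -> 120
    -- iteration 2/4 --
    LT 72: heading 120 -> 192
    LT 120: heading 192 -> 312
    -- iteration 3/4 --
    LT 72: heading 312 -> 24
    LT 120: heading 24 -> 144
    -- iteration 4/4 --
    LT 72: heading 144 -> 216
    LT 120: heading 216 -> 336
  ]
]
Final: pos=(5.848,7.796), heading=336, 4 segment(s) drawn
Segments drawn: 4

Answer: 4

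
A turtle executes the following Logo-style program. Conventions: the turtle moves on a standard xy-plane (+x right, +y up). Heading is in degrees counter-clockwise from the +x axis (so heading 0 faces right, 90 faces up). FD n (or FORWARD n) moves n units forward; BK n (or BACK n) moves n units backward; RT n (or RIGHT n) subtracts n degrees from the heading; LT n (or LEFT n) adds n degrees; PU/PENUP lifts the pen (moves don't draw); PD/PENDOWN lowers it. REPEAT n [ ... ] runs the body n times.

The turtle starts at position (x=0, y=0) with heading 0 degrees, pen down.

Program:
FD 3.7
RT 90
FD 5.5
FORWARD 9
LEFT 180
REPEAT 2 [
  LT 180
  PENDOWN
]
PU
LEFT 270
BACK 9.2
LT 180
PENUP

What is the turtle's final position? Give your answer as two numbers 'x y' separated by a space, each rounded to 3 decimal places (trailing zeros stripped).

Executing turtle program step by step:
Start: pos=(0,0), heading=0, pen down
FD 3.7: (0,0) -> (3.7,0) [heading=0, draw]
RT 90: heading 0 -> 270
FD 5.5: (3.7,0) -> (3.7,-5.5) [heading=270, draw]
FD 9: (3.7,-5.5) -> (3.7,-14.5) [heading=270, draw]
LT 180: heading 270 -> 90
REPEAT 2 [
  -- iteration 1/2 --
  LT 180: heading 90 -> 270
  PD: pen down
  -- iteration 2/2 --
  LT 180: heading 270 -> 90
  PD: pen down
]
PU: pen up
LT 270: heading 90 -> 0
BK 9.2: (3.7,-14.5) -> (-5.5,-14.5) [heading=0, move]
LT 180: heading 0 -> 180
PU: pen up
Final: pos=(-5.5,-14.5), heading=180, 3 segment(s) drawn

Answer: -5.5 -14.5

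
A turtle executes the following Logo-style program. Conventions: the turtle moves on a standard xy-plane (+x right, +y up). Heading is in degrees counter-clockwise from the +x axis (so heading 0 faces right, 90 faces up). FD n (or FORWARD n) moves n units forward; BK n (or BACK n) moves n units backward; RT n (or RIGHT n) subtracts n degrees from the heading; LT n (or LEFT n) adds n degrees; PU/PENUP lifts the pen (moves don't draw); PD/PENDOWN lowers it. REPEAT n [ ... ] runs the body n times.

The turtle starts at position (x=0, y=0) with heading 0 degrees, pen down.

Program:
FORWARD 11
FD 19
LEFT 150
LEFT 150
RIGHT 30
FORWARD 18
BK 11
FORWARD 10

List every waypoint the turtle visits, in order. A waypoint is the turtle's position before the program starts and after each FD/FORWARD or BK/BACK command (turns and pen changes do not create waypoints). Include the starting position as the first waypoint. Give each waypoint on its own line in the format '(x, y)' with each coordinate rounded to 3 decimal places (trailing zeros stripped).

Answer: (0, 0)
(11, 0)
(30, 0)
(30, -18)
(30, -7)
(30, -17)

Derivation:
Executing turtle program step by step:
Start: pos=(0,0), heading=0, pen down
FD 11: (0,0) -> (11,0) [heading=0, draw]
FD 19: (11,0) -> (30,0) [heading=0, draw]
LT 150: heading 0 -> 150
LT 150: heading 150 -> 300
RT 30: heading 300 -> 270
FD 18: (30,0) -> (30,-18) [heading=270, draw]
BK 11: (30,-18) -> (30,-7) [heading=270, draw]
FD 10: (30,-7) -> (30,-17) [heading=270, draw]
Final: pos=(30,-17), heading=270, 5 segment(s) drawn
Waypoints (6 total):
(0, 0)
(11, 0)
(30, 0)
(30, -18)
(30, -7)
(30, -17)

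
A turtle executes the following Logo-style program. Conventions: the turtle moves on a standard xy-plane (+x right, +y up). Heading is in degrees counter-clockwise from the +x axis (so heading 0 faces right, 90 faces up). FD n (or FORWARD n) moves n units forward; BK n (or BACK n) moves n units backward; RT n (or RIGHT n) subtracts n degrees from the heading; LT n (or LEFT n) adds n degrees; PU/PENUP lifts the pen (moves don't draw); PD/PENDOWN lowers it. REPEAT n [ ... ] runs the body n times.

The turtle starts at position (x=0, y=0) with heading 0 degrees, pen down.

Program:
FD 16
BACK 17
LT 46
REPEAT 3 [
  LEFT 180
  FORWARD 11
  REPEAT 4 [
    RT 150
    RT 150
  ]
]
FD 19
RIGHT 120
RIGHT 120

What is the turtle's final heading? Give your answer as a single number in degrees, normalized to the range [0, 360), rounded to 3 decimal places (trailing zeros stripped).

Answer: 346

Derivation:
Executing turtle program step by step:
Start: pos=(0,0), heading=0, pen down
FD 16: (0,0) -> (16,0) [heading=0, draw]
BK 17: (16,0) -> (-1,0) [heading=0, draw]
LT 46: heading 0 -> 46
REPEAT 3 [
  -- iteration 1/3 --
  LT 180: heading 46 -> 226
  FD 11: (-1,0) -> (-8.641,-7.913) [heading=226, draw]
  REPEAT 4 [
    -- iteration 1/4 --
    RT 150: heading 226 -> 76
    RT 150: heading 76 -> 286
    -- iteration 2/4 --
    RT 150: heading 286 -> 136
    RT 150: heading 136 -> 346
    -- iteration 3/4 --
    RT 150: heading 346 -> 196
    RT 150: heading 196 -> 46
    -- iteration 4/4 --
    RT 150: heading 46 -> 256
    RT 150: heading 256 -> 106
  ]
  -- iteration 2/3 --
  LT 180: heading 106 -> 286
  FD 11: (-8.641,-7.913) -> (-5.609,-18.487) [heading=286, draw]
  REPEAT 4 [
    -- iteration 1/4 --
    RT 150: heading 286 -> 136
    RT 150: heading 136 -> 346
    -- iteration 2/4 --
    RT 150: heading 346 -> 196
    RT 150: heading 196 -> 46
    -- iteration 3/4 --
    RT 150: heading 46 -> 256
    RT 150: heading 256 -> 106
    -- iteration 4/4 --
    RT 150: heading 106 -> 316
    RT 150: heading 316 -> 166
  ]
  -- iteration 3/3 --
  LT 180: heading 166 -> 346
  FD 11: (-5.609,-18.487) -> (5.064,-21.148) [heading=346, draw]
  REPEAT 4 [
    -- iteration 1/4 --
    RT 150: heading 346 -> 196
    RT 150: heading 196 -> 46
    -- iteration 2/4 --
    RT 150: heading 46 -> 256
    RT 150: heading 256 -> 106
    -- iteration 3/4 --
    RT 150: heading 106 -> 316
    RT 150: heading 316 -> 166
    -- iteration 4/4 --
    RT 150: heading 166 -> 16
    RT 150: heading 16 -> 226
  ]
]
FD 19: (5.064,-21.148) -> (-8.134,-34.815) [heading=226, draw]
RT 120: heading 226 -> 106
RT 120: heading 106 -> 346
Final: pos=(-8.134,-34.815), heading=346, 6 segment(s) drawn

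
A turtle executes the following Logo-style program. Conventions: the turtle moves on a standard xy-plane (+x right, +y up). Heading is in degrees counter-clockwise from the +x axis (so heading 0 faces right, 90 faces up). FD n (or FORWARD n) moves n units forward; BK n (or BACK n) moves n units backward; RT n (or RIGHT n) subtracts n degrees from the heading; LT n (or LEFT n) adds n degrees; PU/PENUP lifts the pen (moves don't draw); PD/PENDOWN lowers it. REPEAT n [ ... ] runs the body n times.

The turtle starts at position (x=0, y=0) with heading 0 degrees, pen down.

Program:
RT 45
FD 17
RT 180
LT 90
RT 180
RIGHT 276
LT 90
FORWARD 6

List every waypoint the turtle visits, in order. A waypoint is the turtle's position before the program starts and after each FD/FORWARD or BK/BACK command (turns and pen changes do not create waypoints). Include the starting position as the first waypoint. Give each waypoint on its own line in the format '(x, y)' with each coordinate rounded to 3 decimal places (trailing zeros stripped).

Answer: (0, 0)
(12.021, -12.021)
(7.358, -15.797)

Derivation:
Executing turtle program step by step:
Start: pos=(0,0), heading=0, pen down
RT 45: heading 0 -> 315
FD 17: (0,0) -> (12.021,-12.021) [heading=315, draw]
RT 180: heading 315 -> 135
LT 90: heading 135 -> 225
RT 180: heading 225 -> 45
RT 276: heading 45 -> 129
LT 90: heading 129 -> 219
FD 6: (12.021,-12.021) -> (7.358,-15.797) [heading=219, draw]
Final: pos=(7.358,-15.797), heading=219, 2 segment(s) drawn
Waypoints (3 total):
(0, 0)
(12.021, -12.021)
(7.358, -15.797)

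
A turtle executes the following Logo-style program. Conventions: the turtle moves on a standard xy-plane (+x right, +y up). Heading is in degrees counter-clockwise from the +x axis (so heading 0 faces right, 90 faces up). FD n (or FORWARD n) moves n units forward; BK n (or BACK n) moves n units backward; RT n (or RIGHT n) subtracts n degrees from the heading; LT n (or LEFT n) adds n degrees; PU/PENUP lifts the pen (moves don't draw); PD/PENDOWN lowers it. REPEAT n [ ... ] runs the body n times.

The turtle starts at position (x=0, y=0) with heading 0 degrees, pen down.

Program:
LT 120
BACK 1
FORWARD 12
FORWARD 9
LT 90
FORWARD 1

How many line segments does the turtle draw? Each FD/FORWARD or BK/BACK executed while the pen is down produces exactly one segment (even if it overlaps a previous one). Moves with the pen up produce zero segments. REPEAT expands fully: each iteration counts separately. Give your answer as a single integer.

Executing turtle program step by step:
Start: pos=(0,0), heading=0, pen down
LT 120: heading 0 -> 120
BK 1: (0,0) -> (0.5,-0.866) [heading=120, draw]
FD 12: (0.5,-0.866) -> (-5.5,9.526) [heading=120, draw]
FD 9: (-5.5,9.526) -> (-10,17.321) [heading=120, draw]
LT 90: heading 120 -> 210
FD 1: (-10,17.321) -> (-10.866,16.821) [heading=210, draw]
Final: pos=(-10.866,16.821), heading=210, 4 segment(s) drawn
Segments drawn: 4

Answer: 4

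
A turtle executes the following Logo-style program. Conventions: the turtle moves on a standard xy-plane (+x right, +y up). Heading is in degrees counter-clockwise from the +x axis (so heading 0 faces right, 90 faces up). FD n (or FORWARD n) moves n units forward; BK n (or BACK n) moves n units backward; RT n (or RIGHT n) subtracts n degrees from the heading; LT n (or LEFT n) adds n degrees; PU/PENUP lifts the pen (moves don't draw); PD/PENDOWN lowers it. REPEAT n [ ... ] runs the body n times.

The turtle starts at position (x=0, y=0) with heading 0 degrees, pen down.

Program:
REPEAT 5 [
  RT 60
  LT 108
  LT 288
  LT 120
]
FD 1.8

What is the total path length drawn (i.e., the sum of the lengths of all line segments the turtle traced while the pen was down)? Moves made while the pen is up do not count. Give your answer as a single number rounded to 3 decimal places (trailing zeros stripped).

Answer: 1.8

Derivation:
Executing turtle program step by step:
Start: pos=(0,0), heading=0, pen down
REPEAT 5 [
  -- iteration 1/5 --
  RT 60: heading 0 -> 300
  LT 108: heading 300 -> 48
  LT 288: heading 48 -> 336
  LT 120: heading 336 -> 96
  -- iteration 2/5 --
  RT 60: heading 96 -> 36
  LT 108: heading 36 -> 144
  LT 288: heading 144 -> 72
  LT 120: heading 72 -> 192
  -- iteration 3/5 --
  RT 60: heading 192 -> 132
  LT 108: heading 132 -> 240
  LT 288: heading 240 -> 168
  LT 120: heading 168 -> 288
  -- iteration 4/5 --
  RT 60: heading 288 -> 228
  LT 108: heading 228 -> 336
  LT 288: heading 336 -> 264
  LT 120: heading 264 -> 24
  -- iteration 5/5 --
  RT 60: heading 24 -> 324
  LT 108: heading 324 -> 72
  LT 288: heading 72 -> 0
  LT 120: heading 0 -> 120
]
FD 1.8: (0,0) -> (-0.9,1.559) [heading=120, draw]
Final: pos=(-0.9,1.559), heading=120, 1 segment(s) drawn

Segment lengths:
  seg 1: (0,0) -> (-0.9,1.559), length = 1.8
Total = 1.8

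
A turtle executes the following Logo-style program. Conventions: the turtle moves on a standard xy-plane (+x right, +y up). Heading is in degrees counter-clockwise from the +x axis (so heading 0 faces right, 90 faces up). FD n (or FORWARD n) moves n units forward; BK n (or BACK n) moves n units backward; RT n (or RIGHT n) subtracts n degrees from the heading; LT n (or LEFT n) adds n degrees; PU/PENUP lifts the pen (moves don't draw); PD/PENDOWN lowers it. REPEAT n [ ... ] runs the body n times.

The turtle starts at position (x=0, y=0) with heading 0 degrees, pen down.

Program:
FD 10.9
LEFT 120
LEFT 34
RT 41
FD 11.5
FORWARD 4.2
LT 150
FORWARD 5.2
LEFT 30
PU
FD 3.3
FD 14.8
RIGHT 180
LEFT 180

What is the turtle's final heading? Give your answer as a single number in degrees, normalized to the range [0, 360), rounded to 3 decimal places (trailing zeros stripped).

Answer: 293

Derivation:
Executing turtle program step by step:
Start: pos=(0,0), heading=0, pen down
FD 10.9: (0,0) -> (10.9,0) [heading=0, draw]
LT 120: heading 0 -> 120
LT 34: heading 120 -> 154
RT 41: heading 154 -> 113
FD 11.5: (10.9,0) -> (6.407,10.586) [heading=113, draw]
FD 4.2: (6.407,10.586) -> (4.766,14.452) [heading=113, draw]
LT 150: heading 113 -> 263
FD 5.2: (4.766,14.452) -> (4.132,9.291) [heading=263, draw]
LT 30: heading 263 -> 293
PU: pen up
FD 3.3: (4.132,9.291) -> (5.421,6.253) [heading=293, move]
FD 14.8: (5.421,6.253) -> (11.204,-7.37) [heading=293, move]
RT 180: heading 293 -> 113
LT 180: heading 113 -> 293
Final: pos=(11.204,-7.37), heading=293, 4 segment(s) drawn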